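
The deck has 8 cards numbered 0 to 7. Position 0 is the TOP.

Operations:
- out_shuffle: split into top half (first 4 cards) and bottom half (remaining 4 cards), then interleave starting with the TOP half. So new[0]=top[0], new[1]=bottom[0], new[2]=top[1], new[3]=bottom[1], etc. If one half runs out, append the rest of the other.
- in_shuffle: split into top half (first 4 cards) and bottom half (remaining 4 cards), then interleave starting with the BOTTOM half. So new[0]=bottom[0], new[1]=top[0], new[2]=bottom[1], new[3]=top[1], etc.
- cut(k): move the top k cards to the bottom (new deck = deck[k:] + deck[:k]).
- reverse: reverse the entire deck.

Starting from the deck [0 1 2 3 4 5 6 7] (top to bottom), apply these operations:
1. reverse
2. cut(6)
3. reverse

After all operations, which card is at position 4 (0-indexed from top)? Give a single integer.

Answer: 6

Derivation:
After op 1 (reverse): [7 6 5 4 3 2 1 0]
After op 2 (cut(6)): [1 0 7 6 5 4 3 2]
After op 3 (reverse): [2 3 4 5 6 7 0 1]
Position 4: card 6.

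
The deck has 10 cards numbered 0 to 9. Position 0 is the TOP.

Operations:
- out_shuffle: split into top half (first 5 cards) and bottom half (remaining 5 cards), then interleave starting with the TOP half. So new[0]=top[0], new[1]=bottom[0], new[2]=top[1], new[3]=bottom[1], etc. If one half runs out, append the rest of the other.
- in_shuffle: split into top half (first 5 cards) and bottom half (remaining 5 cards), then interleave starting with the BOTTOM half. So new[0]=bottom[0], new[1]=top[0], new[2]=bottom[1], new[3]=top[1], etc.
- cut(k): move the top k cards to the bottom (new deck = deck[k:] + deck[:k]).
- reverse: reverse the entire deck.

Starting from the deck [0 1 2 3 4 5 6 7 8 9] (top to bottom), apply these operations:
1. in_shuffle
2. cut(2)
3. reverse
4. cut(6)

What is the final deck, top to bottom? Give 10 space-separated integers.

Answer: 2 7 1 6 0 5 4 9 3 8

Derivation:
After op 1 (in_shuffle): [5 0 6 1 7 2 8 3 9 4]
After op 2 (cut(2)): [6 1 7 2 8 3 9 4 5 0]
After op 3 (reverse): [0 5 4 9 3 8 2 7 1 6]
After op 4 (cut(6)): [2 7 1 6 0 5 4 9 3 8]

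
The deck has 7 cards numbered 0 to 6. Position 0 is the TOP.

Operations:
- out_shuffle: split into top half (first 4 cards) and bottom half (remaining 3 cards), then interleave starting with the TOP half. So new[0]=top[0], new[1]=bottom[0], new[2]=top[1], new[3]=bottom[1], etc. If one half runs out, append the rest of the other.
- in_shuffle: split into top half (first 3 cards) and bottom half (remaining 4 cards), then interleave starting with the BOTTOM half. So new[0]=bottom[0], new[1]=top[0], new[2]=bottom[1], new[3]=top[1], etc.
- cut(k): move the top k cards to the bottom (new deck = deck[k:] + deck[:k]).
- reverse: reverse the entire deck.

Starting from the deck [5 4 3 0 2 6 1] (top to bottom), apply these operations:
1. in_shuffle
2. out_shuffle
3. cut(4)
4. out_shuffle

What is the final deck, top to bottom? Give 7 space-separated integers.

After op 1 (in_shuffle): [0 5 2 4 6 3 1]
After op 2 (out_shuffle): [0 6 5 3 2 1 4]
After op 3 (cut(4)): [2 1 4 0 6 5 3]
After op 4 (out_shuffle): [2 6 1 5 4 3 0]

Answer: 2 6 1 5 4 3 0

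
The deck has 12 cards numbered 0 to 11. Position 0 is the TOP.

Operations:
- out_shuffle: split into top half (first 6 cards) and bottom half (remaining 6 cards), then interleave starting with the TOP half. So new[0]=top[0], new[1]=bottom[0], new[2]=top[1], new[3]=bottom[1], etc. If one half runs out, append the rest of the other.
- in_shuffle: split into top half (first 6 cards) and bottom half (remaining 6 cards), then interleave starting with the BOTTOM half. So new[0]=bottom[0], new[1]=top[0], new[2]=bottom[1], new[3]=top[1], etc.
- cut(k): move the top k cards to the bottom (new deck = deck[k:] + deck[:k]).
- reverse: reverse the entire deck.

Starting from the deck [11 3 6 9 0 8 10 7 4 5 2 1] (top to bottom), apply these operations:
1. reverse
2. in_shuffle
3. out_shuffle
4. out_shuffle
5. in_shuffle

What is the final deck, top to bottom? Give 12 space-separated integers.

After op 1 (reverse): [1 2 5 4 7 10 8 0 9 6 3 11]
After op 2 (in_shuffle): [8 1 0 2 9 5 6 4 3 7 11 10]
After op 3 (out_shuffle): [8 6 1 4 0 3 2 7 9 11 5 10]
After op 4 (out_shuffle): [8 2 6 7 1 9 4 11 0 5 3 10]
After op 5 (in_shuffle): [4 8 11 2 0 6 5 7 3 1 10 9]

Answer: 4 8 11 2 0 6 5 7 3 1 10 9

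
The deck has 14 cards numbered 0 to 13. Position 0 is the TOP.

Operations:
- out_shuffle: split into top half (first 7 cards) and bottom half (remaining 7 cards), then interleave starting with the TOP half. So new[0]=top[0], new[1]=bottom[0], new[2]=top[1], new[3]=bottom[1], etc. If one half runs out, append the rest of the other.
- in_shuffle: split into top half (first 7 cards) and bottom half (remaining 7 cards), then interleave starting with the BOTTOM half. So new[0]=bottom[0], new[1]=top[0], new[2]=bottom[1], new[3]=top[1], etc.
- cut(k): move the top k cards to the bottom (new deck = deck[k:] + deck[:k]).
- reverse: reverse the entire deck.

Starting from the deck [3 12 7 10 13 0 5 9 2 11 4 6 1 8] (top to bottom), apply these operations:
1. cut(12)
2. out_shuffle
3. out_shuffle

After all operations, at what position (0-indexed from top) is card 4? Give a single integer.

Answer: 9

Derivation:
After op 1 (cut(12)): [1 8 3 12 7 10 13 0 5 9 2 11 4 6]
After op 2 (out_shuffle): [1 0 8 5 3 9 12 2 7 11 10 4 13 6]
After op 3 (out_shuffle): [1 2 0 7 8 11 5 10 3 4 9 13 12 6]
Card 4 is at position 9.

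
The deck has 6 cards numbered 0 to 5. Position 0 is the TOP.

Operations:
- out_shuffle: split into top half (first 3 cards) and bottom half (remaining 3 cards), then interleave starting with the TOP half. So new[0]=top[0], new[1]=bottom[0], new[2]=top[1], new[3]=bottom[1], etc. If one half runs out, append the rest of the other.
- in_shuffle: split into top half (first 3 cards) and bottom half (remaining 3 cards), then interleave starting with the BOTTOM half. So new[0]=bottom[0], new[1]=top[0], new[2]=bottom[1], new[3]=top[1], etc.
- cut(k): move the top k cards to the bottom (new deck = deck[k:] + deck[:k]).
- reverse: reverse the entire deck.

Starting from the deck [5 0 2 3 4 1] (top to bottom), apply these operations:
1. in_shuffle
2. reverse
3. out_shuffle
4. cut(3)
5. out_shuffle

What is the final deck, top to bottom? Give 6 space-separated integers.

After op 1 (in_shuffle): [3 5 4 0 1 2]
After op 2 (reverse): [2 1 0 4 5 3]
After op 3 (out_shuffle): [2 4 1 5 0 3]
After op 4 (cut(3)): [5 0 3 2 4 1]
After op 5 (out_shuffle): [5 2 0 4 3 1]

Answer: 5 2 0 4 3 1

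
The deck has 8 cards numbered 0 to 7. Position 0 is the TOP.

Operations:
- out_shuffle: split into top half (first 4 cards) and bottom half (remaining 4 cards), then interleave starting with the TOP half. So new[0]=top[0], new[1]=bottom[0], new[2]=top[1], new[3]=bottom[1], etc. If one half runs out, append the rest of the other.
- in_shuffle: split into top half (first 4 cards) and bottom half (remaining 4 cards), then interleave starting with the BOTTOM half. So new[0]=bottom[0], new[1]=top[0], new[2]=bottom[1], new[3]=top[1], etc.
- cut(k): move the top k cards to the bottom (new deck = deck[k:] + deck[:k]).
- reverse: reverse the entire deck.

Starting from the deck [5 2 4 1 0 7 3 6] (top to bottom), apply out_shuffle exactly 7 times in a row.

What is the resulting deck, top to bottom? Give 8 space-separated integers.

After op 1 (out_shuffle): [5 0 2 7 4 3 1 6]
After op 2 (out_shuffle): [5 4 0 3 2 1 7 6]
After op 3 (out_shuffle): [5 2 4 1 0 7 3 6]
After op 4 (out_shuffle): [5 0 2 7 4 3 1 6]
After op 5 (out_shuffle): [5 4 0 3 2 1 7 6]
After op 6 (out_shuffle): [5 2 4 1 0 7 3 6]
After op 7 (out_shuffle): [5 0 2 7 4 3 1 6]

Answer: 5 0 2 7 4 3 1 6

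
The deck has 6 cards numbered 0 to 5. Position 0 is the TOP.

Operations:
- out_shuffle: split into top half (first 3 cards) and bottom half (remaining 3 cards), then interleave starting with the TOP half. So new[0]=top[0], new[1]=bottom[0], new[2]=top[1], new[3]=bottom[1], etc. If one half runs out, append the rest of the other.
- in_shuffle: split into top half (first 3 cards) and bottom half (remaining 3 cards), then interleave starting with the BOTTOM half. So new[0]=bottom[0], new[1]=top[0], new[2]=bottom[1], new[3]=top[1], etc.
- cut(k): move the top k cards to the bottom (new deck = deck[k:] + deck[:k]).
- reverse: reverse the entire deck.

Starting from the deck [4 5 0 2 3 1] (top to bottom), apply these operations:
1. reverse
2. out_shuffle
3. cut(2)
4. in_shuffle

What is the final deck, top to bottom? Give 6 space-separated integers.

After op 1 (reverse): [1 3 2 0 5 4]
After op 2 (out_shuffle): [1 0 3 5 2 4]
After op 3 (cut(2)): [3 5 2 4 1 0]
After op 4 (in_shuffle): [4 3 1 5 0 2]

Answer: 4 3 1 5 0 2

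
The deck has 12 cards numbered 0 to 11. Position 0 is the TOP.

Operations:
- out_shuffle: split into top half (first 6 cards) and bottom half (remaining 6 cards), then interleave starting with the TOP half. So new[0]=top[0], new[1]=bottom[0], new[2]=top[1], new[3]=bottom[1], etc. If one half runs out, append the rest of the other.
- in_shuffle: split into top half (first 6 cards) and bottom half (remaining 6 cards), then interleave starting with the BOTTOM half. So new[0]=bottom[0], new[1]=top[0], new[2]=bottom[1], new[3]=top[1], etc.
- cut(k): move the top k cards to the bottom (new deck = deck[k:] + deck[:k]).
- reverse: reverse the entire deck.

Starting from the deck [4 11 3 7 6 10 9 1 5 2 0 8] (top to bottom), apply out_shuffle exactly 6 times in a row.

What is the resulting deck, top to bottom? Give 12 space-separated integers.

Answer: 4 10 0 6 2 7 5 3 1 11 9 8

Derivation:
After op 1 (out_shuffle): [4 9 11 1 3 5 7 2 6 0 10 8]
After op 2 (out_shuffle): [4 7 9 2 11 6 1 0 3 10 5 8]
After op 3 (out_shuffle): [4 1 7 0 9 3 2 10 11 5 6 8]
After op 4 (out_shuffle): [4 2 1 10 7 11 0 5 9 6 3 8]
After op 5 (out_shuffle): [4 0 2 5 1 9 10 6 7 3 11 8]
After op 6 (out_shuffle): [4 10 0 6 2 7 5 3 1 11 9 8]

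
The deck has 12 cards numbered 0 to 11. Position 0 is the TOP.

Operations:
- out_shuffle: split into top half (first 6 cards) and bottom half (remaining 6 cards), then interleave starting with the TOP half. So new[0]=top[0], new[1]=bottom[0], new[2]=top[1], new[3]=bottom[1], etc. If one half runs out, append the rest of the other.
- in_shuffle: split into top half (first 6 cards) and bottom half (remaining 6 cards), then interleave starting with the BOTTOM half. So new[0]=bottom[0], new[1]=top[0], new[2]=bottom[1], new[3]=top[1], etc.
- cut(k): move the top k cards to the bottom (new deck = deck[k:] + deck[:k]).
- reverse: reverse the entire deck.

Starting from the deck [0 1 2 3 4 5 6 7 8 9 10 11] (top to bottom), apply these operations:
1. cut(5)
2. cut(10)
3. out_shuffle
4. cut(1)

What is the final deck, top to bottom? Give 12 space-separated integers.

Answer: 9 4 10 5 11 6 0 7 1 8 2 3

Derivation:
After op 1 (cut(5)): [5 6 7 8 9 10 11 0 1 2 3 4]
After op 2 (cut(10)): [3 4 5 6 7 8 9 10 11 0 1 2]
After op 3 (out_shuffle): [3 9 4 10 5 11 6 0 7 1 8 2]
After op 4 (cut(1)): [9 4 10 5 11 6 0 7 1 8 2 3]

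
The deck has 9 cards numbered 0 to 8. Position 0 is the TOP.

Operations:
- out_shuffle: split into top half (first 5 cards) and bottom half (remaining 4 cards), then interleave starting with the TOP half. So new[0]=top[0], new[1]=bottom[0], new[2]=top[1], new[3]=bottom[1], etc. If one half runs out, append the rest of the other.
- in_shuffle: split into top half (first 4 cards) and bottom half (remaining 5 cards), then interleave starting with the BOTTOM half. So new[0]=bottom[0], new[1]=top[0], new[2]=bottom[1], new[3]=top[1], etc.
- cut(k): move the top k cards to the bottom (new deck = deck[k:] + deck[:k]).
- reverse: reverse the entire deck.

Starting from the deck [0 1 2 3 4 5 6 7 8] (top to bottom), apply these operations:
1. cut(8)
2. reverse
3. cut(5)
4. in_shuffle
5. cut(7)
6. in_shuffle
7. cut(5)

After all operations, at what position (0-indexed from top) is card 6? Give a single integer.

Answer: 4

Derivation:
After op 1 (cut(8)): [8 0 1 2 3 4 5 6 7]
After op 2 (reverse): [7 6 5 4 3 2 1 0 8]
After op 3 (cut(5)): [2 1 0 8 7 6 5 4 3]
After op 4 (in_shuffle): [7 2 6 1 5 0 4 8 3]
After op 5 (cut(7)): [8 3 7 2 6 1 5 0 4]
After op 6 (in_shuffle): [6 8 1 3 5 7 0 2 4]
After op 7 (cut(5)): [7 0 2 4 6 8 1 3 5]
Card 6 is at position 4.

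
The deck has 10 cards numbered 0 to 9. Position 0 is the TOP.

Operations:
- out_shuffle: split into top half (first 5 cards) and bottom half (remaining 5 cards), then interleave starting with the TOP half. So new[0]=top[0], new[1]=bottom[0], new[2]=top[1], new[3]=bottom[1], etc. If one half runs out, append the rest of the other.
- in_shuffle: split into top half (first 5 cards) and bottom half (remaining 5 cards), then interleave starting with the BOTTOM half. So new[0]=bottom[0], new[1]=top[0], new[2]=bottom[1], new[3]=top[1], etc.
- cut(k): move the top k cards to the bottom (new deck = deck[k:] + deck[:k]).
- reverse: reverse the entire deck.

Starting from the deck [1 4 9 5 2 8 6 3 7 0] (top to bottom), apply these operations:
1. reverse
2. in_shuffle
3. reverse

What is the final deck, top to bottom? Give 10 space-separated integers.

Answer: 8 1 6 4 3 9 7 5 0 2

Derivation:
After op 1 (reverse): [0 7 3 6 8 2 5 9 4 1]
After op 2 (in_shuffle): [2 0 5 7 9 3 4 6 1 8]
After op 3 (reverse): [8 1 6 4 3 9 7 5 0 2]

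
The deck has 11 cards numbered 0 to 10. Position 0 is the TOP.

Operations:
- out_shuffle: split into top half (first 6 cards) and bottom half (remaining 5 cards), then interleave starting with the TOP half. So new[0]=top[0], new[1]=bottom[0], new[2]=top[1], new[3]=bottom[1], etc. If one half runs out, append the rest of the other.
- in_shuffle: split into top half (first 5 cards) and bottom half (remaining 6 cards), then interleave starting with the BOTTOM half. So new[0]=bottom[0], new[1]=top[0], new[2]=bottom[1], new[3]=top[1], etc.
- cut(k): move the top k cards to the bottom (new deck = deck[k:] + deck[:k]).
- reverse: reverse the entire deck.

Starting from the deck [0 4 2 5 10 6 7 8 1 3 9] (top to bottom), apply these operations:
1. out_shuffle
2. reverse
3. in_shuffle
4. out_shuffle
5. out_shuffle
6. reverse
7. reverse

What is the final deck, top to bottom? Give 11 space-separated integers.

Answer: 1 9 4 5 6 8 3 0 2 10 7

Derivation:
After op 1 (out_shuffle): [0 7 4 8 2 1 5 3 10 9 6]
After op 2 (reverse): [6 9 10 3 5 1 2 8 4 7 0]
After op 3 (in_shuffle): [1 6 2 9 8 10 4 3 7 5 0]
After op 4 (out_shuffle): [1 4 6 3 2 7 9 5 8 0 10]
After op 5 (out_shuffle): [1 9 4 5 6 8 3 0 2 10 7]
After op 6 (reverse): [7 10 2 0 3 8 6 5 4 9 1]
After op 7 (reverse): [1 9 4 5 6 8 3 0 2 10 7]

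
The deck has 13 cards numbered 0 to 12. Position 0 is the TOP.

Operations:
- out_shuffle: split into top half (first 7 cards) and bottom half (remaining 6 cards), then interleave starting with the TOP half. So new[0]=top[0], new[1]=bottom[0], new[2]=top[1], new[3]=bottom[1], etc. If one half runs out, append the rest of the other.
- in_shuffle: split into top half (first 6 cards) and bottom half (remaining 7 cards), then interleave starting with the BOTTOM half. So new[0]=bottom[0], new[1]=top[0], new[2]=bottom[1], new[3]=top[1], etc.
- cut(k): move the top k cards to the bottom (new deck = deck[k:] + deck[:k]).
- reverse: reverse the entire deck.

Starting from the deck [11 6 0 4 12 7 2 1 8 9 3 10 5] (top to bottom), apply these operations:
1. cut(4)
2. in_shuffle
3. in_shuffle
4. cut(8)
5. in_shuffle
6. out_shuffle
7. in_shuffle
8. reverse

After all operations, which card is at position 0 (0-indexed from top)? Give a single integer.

After op 1 (cut(4)): [12 7 2 1 8 9 3 10 5 11 6 0 4]
After op 2 (in_shuffle): [3 12 10 7 5 2 11 1 6 8 0 9 4]
After op 3 (in_shuffle): [11 3 1 12 6 10 8 7 0 5 9 2 4]
After op 4 (cut(8)): [0 5 9 2 4 11 3 1 12 6 10 8 7]
After op 5 (in_shuffle): [3 0 1 5 12 9 6 2 10 4 8 11 7]
After op 6 (out_shuffle): [3 2 0 10 1 4 5 8 12 11 9 7 6]
After op 7 (in_shuffle): [5 3 8 2 12 0 11 10 9 1 7 4 6]
After op 8 (reverse): [6 4 7 1 9 10 11 0 12 2 8 3 5]
Position 0: card 6.

Answer: 6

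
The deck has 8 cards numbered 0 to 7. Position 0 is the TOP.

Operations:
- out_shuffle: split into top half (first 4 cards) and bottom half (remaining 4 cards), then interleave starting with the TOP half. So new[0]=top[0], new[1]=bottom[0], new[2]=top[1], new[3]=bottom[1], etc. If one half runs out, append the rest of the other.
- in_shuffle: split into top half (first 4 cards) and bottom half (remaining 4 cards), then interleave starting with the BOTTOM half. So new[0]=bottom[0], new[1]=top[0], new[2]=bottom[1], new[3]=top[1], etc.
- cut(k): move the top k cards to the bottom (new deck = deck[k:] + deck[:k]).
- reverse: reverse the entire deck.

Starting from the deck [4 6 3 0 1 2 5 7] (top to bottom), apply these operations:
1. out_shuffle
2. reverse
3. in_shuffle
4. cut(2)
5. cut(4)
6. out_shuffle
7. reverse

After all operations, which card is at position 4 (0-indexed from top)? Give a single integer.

After op 1 (out_shuffle): [4 1 6 2 3 5 0 7]
After op 2 (reverse): [7 0 5 3 2 6 1 4]
After op 3 (in_shuffle): [2 7 6 0 1 5 4 3]
After op 4 (cut(2)): [6 0 1 5 4 3 2 7]
After op 5 (cut(4)): [4 3 2 7 6 0 1 5]
After op 6 (out_shuffle): [4 6 3 0 2 1 7 5]
After op 7 (reverse): [5 7 1 2 0 3 6 4]
Position 4: card 0.

Answer: 0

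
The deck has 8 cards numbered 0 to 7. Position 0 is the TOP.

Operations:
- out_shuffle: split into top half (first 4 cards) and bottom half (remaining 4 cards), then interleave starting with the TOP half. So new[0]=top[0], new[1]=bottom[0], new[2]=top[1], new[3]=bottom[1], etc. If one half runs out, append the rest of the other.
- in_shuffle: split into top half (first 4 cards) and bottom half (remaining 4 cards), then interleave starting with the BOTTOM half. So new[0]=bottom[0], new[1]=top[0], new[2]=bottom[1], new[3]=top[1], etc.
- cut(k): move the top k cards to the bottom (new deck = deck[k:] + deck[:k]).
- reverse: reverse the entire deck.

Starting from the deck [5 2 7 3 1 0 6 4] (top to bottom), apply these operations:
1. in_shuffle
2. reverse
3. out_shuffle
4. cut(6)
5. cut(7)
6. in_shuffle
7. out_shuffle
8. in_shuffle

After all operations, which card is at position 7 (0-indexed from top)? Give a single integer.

Answer: 1

Derivation:
After op 1 (in_shuffle): [1 5 0 2 6 7 4 3]
After op 2 (reverse): [3 4 7 6 2 0 5 1]
After op 3 (out_shuffle): [3 2 4 0 7 5 6 1]
After op 4 (cut(6)): [6 1 3 2 4 0 7 5]
After op 5 (cut(7)): [5 6 1 3 2 4 0 7]
After op 6 (in_shuffle): [2 5 4 6 0 1 7 3]
After op 7 (out_shuffle): [2 0 5 1 4 7 6 3]
After op 8 (in_shuffle): [4 2 7 0 6 5 3 1]
Position 7: card 1.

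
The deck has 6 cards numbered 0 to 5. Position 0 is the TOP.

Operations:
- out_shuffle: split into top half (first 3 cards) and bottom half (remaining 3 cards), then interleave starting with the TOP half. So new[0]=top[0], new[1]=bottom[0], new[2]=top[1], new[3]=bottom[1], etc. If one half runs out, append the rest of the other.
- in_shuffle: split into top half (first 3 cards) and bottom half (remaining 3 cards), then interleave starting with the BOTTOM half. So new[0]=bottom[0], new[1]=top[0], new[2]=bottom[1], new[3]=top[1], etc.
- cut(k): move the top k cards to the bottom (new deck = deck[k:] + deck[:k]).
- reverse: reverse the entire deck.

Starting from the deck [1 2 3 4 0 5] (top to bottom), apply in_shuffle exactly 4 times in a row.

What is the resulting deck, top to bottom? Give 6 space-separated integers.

Answer: 4 1 0 2 5 3

Derivation:
After op 1 (in_shuffle): [4 1 0 2 5 3]
After op 2 (in_shuffle): [2 4 5 1 3 0]
After op 3 (in_shuffle): [1 2 3 4 0 5]
After op 4 (in_shuffle): [4 1 0 2 5 3]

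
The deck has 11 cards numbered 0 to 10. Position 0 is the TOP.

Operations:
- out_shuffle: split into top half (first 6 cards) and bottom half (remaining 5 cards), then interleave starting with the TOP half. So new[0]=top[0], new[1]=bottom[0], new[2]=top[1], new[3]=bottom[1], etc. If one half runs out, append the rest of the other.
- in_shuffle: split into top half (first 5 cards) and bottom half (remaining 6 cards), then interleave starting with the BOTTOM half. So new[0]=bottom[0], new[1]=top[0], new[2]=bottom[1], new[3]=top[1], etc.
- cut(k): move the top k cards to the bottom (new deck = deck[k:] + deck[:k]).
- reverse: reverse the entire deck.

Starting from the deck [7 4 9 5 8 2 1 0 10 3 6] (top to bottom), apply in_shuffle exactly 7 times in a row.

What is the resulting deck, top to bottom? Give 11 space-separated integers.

Answer: 0 8 4 3 1 5 7 10 2 9 6

Derivation:
After op 1 (in_shuffle): [2 7 1 4 0 9 10 5 3 8 6]
After op 2 (in_shuffle): [9 2 10 7 5 1 3 4 8 0 6]
After op 3 (in_shuffle): [1 9 3 2 4 10 8 7 0 5 6]
After op 4 (in_shuffle): [10 1 8 9 7 3 0 2 5 4 6]
After op 5 (in_shuffle): [3 10 0 1 2 8 5 9 4 7 6]
After op 6 (in_shuffle): [8 3 5 10 9 0 4 1 7 2 6]
After op 7 (in_shuffle): [0 8 4 3 1 5 7 10 2 9 6]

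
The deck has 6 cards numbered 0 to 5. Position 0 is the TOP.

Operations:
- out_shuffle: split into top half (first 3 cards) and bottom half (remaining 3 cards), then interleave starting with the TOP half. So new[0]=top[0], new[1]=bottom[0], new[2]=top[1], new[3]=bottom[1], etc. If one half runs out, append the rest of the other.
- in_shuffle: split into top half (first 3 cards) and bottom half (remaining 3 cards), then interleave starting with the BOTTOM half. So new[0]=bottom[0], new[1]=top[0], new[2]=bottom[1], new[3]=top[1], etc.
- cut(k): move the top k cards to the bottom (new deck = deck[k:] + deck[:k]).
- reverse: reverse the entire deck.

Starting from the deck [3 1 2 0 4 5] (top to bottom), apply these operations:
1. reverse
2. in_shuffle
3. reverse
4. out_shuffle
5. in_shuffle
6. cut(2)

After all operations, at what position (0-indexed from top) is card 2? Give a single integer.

Answer: 2

Derivation:
After op 1 (reverse): [5 4 0 2 1 3]
After op 2 (in_shuffle): [2 5 1 4 3 0]
After op 3 (reverse): [0 3 4 1 5 2]
After op 4 (out_shuffle): [0 1 3 5 4 2]
After op 5 (in_shuffle): [5 0 4 1 2 3]
After op 6 (cut(2)): [4 1 2 3 5 0]
Card 2 is at position 2.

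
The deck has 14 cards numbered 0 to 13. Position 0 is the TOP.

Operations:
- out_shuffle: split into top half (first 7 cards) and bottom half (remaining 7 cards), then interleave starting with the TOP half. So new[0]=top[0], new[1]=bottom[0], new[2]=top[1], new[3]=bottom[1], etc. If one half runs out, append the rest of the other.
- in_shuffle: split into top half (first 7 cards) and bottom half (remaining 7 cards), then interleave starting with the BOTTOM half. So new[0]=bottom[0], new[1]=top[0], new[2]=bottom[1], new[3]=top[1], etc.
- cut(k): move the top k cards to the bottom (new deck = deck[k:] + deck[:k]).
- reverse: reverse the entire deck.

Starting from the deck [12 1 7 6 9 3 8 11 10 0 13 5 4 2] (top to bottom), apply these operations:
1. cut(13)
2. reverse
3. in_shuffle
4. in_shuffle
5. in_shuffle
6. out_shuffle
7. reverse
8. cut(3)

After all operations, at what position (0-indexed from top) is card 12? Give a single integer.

Answer: 11

Derivation:
After op 1 (cut(13)): [2 12 1 7 6 9 3 8 11 10 0 13 5 4]
After op 2 (reverse): [4 5 13 0 10 11 8 3 9 6 7 1 12 2]
After op 3 (in_shuffle): [3 4 9 5 6 13 7 0 1 10 12 11 2 8]
After op 4 (in_shuffle): [0 3 1 4 10 9 12 5 11 6 2 13 8 7]
After op 5 (in_shuffle): [5 0 11 3 6 1 2 4 13 10 8 9 7 12]
After op 6 (out_shuffle): [5 4 0 13 11 10 3 8 6 9 1 7 2 12]
After op 7 (reverse): [12 2 7 1 9 6 8 3 10 11 13 0 4 5]
After op 8 (cut(3)): [1 9 6 8 3 10 11 13 0 4 5 12 2 7]
Card 12 is at position 11.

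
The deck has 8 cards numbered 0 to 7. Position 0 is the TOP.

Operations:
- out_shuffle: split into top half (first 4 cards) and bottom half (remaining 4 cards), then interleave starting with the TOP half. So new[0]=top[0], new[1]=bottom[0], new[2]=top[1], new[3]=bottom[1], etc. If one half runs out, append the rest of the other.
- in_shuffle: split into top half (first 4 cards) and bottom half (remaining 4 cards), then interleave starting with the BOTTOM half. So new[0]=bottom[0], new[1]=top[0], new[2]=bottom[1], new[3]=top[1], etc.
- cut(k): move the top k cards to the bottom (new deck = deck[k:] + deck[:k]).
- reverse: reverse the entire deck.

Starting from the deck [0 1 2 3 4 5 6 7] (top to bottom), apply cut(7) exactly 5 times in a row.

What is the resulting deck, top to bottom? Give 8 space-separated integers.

After op 1 (cut(7)): [7 0 1 2 3 4 5 6]
After op 2 (cut(7)): [6 7 0 1 2 3 4 5]
After op 3 (cut(7)): [5 6 7 0 1 2 3 4]
After op 4 (cut(7)): [4 5 6 7 0 1 2 3]
After op 5 (cut(7)): [3 4 5 6 7 0 1 2]

Answer: 3 4 5 6 7 0 1 2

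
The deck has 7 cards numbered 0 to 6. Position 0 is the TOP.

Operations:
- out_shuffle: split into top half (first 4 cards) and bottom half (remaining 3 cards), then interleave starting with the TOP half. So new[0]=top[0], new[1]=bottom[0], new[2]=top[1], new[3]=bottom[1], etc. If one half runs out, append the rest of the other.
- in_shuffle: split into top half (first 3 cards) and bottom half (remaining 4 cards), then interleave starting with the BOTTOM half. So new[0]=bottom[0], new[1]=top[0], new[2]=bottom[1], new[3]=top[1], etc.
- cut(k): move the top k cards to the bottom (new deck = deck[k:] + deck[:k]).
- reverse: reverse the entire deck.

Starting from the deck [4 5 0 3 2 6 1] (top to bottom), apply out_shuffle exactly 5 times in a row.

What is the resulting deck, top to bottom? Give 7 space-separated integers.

After op 1 (out_shuffle): [4 2 5 6 0 1 3]
After op 2 (out_shuffle): [4 0 2 1 5 3 6]
After op 3 (out_shuffle): [4 5 0 3 2 6 1]
After op 4 (out_shuffle): [4 2 5 6 0 1 3]
After op 5 (out_shuffle): [4 0 2 1 5 3 6]

Answer: 4 0 2 1 5 3 6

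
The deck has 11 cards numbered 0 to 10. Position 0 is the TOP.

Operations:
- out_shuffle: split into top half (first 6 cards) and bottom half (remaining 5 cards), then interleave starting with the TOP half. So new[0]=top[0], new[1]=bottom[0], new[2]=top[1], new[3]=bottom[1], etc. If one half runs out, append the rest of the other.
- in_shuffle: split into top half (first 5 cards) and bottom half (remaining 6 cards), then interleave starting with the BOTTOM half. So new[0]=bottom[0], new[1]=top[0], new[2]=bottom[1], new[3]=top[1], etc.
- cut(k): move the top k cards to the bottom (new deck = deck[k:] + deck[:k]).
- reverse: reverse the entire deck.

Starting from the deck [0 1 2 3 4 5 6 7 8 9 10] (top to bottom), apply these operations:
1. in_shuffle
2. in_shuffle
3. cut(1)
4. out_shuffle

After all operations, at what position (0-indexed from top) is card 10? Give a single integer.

After op 1 (in_shuffle): [5 0 6 1 7 2 8 3 9 4 10]
After op 2 (in_shuffle): [2 5 8 0 3 6 9 1 4 7 10]
After op 3 (cut(1)): [5 8 0 3 6 9 1 4 7 10 2]
After op 4 (out_shuffle): [5 1 8 4 0 7 3 10 6 2 9]
Card 10 is at position 7.

Answer: 7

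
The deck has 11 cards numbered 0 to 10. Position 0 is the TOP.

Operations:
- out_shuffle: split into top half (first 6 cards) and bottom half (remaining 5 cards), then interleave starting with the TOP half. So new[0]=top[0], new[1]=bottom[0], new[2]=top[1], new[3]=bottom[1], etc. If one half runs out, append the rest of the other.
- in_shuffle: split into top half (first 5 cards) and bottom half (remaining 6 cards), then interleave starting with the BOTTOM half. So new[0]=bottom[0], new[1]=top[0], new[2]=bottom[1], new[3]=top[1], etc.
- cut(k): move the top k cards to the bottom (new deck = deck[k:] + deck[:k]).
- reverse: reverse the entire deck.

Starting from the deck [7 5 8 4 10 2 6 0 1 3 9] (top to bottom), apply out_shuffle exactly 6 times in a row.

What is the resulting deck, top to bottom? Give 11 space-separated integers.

Answer: 7 2 9 10 3 4 1 8 0 5 6

Derivation:
After op 1 (out_shuffle): [7 6 5 0 8 1 4 3 10 9 2]
After op 2 (out_shuffle): [7 4 6 3 5 10 0 9 8 2 1]
After op 3 (out_shuffle): [7 0 4 9 6 8 3 2 5 1 10]
After op 4 (out_shuffle): [7 3 0 2 4 5 9 1 6 10 8]
After op 5 (out_shuffle): [7 9 3 1 0 6 2 10 4 8 5]
After op 6 (out_shuffle): [7 2 9 10 3 4 1 8 0 5 6]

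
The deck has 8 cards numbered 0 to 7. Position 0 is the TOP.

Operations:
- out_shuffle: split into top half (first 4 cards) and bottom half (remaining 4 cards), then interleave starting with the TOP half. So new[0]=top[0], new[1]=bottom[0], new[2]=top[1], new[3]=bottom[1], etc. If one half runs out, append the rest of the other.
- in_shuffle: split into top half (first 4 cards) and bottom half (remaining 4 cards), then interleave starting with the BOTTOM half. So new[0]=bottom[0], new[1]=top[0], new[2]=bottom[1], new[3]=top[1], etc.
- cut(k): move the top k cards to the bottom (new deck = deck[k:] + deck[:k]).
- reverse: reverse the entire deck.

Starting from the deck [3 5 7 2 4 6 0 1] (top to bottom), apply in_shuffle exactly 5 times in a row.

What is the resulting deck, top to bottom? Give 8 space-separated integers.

After op 1 (in_shuffle): [4 3 6 5 0 7 1 2]
After op 2 (in_shuffle): [0 4 7 3 1 6 2 5]
After op 3 (in_shuffle): [1 0 6 4 2 7 5 3]
After op 4 (in_shuffle): [2 1 7 0 5 6 3 4]
After op 5 (in_shuffle): [5 2 6 1 3 7 4 0]

Answer: 5 2 6 1 3 7 4 0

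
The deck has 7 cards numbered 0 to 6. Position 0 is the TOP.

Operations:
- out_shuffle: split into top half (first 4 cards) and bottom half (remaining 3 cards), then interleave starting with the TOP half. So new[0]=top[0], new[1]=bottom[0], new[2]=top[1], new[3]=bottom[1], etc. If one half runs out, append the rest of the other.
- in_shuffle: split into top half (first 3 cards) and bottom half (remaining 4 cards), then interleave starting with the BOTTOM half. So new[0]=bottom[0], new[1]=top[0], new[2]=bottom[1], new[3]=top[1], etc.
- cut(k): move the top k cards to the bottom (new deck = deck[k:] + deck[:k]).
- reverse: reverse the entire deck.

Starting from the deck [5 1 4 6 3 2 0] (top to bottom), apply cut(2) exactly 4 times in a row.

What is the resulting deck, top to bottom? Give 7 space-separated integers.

Answer: 1 4 6 3 2 0 5

Derivation:
After op 1 (cut(2)): [4 6 3 2 0 5 1]
After op 2 (cut(2)): [3 2 0 5 1 4 6]
After op 3 (cut(2)): [0 5 1 4 6 3 2]
After op 4 (cut(2)): [1 4 6 3 2 0 5]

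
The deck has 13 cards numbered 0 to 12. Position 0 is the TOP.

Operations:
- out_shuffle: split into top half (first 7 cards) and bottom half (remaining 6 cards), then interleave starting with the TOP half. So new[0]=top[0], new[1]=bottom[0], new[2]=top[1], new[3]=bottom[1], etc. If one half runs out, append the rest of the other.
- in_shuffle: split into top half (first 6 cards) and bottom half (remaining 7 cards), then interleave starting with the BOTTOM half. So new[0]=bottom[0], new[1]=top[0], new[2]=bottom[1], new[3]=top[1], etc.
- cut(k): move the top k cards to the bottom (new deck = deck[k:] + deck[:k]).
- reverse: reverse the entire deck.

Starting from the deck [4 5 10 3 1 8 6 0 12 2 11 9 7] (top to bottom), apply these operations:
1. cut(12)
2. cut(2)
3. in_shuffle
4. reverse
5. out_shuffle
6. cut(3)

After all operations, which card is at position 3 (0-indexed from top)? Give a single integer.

After op 1 (cut(12)): [7 4 5 10 3 1 8 6 0 12 2 11 9]
After op 2 (cut(2)): [5 10 3 1 8 6 0 12 2 11 9 7 4]
After op 3 (in_shuffle): [0 5 12 10 2 3 11 1 9 8 7 6 4]
After op 4 (reverse): [4 6 7 8 9 1 11 3 2 10 12 5 0]
After op 5 (out_shuffle): [4 3 6 2 7 10 8 12 9 5 1 0 11]
After op 6 (cut(3)): [2 7 10 8 12 9 5 1 0 11 4 3 6]
Position 3: card 8.

Answer: 8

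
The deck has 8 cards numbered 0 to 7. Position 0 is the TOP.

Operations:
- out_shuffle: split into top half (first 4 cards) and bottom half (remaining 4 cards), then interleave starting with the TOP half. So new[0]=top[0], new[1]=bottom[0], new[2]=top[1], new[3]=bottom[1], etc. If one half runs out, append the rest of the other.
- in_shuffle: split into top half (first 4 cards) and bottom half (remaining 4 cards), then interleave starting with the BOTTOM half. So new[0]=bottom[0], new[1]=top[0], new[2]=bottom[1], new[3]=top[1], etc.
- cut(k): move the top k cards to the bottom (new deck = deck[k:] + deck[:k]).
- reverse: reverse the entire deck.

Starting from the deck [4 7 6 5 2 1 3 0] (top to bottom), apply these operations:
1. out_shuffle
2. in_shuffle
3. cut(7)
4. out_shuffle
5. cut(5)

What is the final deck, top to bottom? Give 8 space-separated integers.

Answer: 7 3 0 1 2 6 5 4

Derivation:
After op 1 (out_shuffle): [4 2 7 1 6 3 5 0]
After op 2 (in_shuffle): [6 4 3 2 5 7 0 1]
After op 3 (cut(7)): [1 6 4 3 2 5 7 0]
After op 4 (out_shuffle): [1 2 6 5 4 7 3 0]
After op 5 (cut(5)): [7 3 0 1 2 6 5 4]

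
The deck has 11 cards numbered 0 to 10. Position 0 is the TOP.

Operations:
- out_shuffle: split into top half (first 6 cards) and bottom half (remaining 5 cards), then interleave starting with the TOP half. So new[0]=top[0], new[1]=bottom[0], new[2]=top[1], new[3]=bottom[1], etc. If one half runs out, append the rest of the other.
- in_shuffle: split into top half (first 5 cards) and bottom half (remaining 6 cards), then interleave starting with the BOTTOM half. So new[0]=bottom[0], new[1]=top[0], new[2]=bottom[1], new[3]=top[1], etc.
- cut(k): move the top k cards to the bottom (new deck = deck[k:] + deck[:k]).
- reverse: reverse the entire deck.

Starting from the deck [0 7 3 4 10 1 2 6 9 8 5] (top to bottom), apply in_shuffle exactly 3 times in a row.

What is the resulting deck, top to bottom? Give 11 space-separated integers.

Answer: 2 3 8 1 7 9 10 0 6 4 5

Derivation:
After op 1 (in_shuffle): [1 0 2 7 6 3 9 4 8 10 5]
After op 2 (in_shuffle): [3 1 9 0 4 2 8 7 10 6 5]
After op 3 (in_shuffle): [2 3 8 1 7 9 10 0 6 4 5]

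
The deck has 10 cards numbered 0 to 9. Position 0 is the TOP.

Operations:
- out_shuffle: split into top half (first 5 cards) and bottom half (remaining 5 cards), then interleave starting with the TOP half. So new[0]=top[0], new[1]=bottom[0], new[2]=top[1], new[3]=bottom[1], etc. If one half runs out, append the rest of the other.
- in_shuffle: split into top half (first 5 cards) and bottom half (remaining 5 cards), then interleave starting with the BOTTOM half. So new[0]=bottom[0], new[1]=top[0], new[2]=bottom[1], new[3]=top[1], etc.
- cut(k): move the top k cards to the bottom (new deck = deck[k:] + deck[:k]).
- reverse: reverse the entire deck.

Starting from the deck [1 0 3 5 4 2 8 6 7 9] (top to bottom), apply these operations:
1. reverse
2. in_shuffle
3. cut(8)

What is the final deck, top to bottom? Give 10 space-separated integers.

After op 1 (reverse): [9 7 6 8 2 4 5 3 0 1]
After op 2 (in_shuffle): [4 9 5 7 3 6 0 8 1 2]
After op 3 (cut(8)): [1 2 4 9 5 7 3 6 0 8]

Answer: 1 2 4 9 5 7 3 6 0 8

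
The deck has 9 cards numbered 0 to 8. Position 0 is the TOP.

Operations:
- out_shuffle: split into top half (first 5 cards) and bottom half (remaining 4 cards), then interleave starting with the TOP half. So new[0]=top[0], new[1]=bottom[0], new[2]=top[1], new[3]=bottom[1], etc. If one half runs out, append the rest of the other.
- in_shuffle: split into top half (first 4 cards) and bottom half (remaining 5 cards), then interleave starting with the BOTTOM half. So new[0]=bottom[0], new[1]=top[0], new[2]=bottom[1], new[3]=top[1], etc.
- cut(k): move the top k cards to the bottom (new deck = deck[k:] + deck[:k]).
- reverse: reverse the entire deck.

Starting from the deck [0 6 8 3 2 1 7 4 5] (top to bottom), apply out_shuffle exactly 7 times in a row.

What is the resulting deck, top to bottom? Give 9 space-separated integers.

Answer: 0 1 6 7 8 4 3 5 2

Derivation:
After op 1 (out_shuffle): [0 1 6 7 8 4 3 5 2]
After op 2 (out_shuffle): [0 4 1 3 6 5 7 2 8]
After op 3 (out_shuffle): [0 5 4 7 1 2 3 8 6]
After op 4 (out_shuffle): [0 2 5 3 4 8 7 6 1]
After op 5 (out_shuffle): [0 8 2 7 5 6 3 1 4]
After op 6 (out_shuffle): [0 6 8 3 2 1 7 4 5]
After op 7 (out_shuffle): [0 1 6 7 8 4 3 5 2]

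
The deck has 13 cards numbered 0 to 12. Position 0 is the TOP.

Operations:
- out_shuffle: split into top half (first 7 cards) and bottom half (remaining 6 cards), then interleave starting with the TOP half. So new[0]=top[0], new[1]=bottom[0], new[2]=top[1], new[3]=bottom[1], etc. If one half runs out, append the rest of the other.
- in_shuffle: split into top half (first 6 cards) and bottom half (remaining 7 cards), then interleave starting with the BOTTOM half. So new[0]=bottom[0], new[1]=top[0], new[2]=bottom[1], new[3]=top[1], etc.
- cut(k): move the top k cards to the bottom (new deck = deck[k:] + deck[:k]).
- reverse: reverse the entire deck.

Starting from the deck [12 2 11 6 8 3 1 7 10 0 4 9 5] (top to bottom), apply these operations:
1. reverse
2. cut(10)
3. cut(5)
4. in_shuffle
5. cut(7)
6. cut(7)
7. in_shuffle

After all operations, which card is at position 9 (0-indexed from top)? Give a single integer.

After op 1 (reverse): [5 9 4 0 10 7 1 3 8 6 11 2 12]
After op 2 (cut(10)): [11 2 12 5 9 4 0 10 7 1 3 8 6]
After op 3 (cut(5)): [4 0 10 7 1 3 8 6 11 2 12 5 9]
After op 4 (in_shuffle): [8 4 6 0 11 10 2 7 12 1 5 3 9]
After op 5 (cut(7)): [7 12 1 5 3 9 8 4 6 0 11 10 2]
After op 6 (cut(7)): [4 6 0 11 10 2 7 12 1 5 3 9 8]
After op 7 (in_shuffle): [7 4 12 6 1 0 5 11 3 10 9 2 8]
Position 9: card 10.

Answer: 10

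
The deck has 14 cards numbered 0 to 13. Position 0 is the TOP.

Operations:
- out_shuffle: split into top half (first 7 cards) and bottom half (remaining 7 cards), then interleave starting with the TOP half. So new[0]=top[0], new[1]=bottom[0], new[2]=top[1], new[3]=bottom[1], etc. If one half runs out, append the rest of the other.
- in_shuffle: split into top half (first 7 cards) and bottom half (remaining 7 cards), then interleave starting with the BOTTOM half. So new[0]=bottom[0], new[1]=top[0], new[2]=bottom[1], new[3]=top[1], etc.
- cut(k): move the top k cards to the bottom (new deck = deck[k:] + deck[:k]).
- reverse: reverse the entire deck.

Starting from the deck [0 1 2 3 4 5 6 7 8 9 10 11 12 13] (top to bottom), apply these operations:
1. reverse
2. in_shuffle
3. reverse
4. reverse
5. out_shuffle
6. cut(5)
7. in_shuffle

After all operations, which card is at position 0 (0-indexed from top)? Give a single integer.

Answer: 3

Derivation:
After op 1 (reverse): [13 12 11 10 9 8 7 6 5 4 3 2 1 0]
After op 2 (in_shuffle): [6 13 5 12 4 11 3 10 2 9 1 8 0 7]
After op 3 (reverse): [7 0 8 1 9 2 10 3 11 4 12 5 13 6]
After op 4 (reverse): [6 13 5 12 4 11 3 10 2 9 1 8 0 7]
After op 5 (out_shuffle): [6 10 13 2 5 9 12 1 4 8 11 0 3 7]
After op 6 (cut(5)): [9 12 1 4 8 11 0 3 7 6 10 13 2 5]
After op 7 (in_shuffle): [3 9 7 12 6 1 10 4 13 8 2 11 5 0]
Position 0: card 3.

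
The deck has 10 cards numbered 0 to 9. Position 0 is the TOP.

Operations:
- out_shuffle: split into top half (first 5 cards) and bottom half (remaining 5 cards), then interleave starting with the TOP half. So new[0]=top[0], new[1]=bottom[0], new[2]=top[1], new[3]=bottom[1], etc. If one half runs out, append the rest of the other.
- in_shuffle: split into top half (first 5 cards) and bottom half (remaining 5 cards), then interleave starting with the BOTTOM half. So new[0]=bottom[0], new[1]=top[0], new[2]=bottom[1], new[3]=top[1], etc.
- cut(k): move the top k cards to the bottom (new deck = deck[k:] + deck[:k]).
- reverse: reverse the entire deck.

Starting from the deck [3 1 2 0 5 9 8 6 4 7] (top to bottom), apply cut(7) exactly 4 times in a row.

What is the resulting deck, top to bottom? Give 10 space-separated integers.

Answer: 4 7 3 1 2 0 5 9 8 6

Derivation:
After op 1 (cut(7)): [6 4 7 3 1 2 0 5 9 8]
After op 2 (cut(7)): [5 9 8 6 4 7 3 1 2 0]
After op 3 (cut(7)): [1 2 0 5 9 8 6 4 7 3]
After op 4 (cut(7)): [4 7 3 1 2 0 5 9 8 6]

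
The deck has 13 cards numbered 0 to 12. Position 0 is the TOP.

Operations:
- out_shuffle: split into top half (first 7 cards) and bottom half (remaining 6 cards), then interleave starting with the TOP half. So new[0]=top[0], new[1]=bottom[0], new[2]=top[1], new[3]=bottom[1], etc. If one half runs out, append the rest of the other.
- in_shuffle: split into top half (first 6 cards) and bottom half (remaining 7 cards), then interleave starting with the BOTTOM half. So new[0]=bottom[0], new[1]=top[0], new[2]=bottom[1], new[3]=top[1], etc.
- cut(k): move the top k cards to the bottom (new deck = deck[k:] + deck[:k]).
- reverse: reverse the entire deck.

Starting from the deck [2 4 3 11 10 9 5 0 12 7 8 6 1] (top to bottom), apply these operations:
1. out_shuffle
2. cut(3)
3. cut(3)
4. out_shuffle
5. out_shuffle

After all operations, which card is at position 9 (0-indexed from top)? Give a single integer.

After op 1 (out_shuffle): [2 0 4 12 3 7 11 8 10 6 9 1 5]
After op 2 (cut(3)): [12 3 7 11 8 10 6 9 1 5 2 0 4]
After op 3 (cut(3)): [11 8 10 6 9 1 5 2 0 4 12 3 7]
After op 4 (out_shuffle): [11 2 8 0 10 4 6 12 9 3 1 7 5]
After op 5 (out_shuffle): [11 12 2 9 8 3 0 1 10 7 4 5 6]
Position 9: card 7.

Answer: 7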